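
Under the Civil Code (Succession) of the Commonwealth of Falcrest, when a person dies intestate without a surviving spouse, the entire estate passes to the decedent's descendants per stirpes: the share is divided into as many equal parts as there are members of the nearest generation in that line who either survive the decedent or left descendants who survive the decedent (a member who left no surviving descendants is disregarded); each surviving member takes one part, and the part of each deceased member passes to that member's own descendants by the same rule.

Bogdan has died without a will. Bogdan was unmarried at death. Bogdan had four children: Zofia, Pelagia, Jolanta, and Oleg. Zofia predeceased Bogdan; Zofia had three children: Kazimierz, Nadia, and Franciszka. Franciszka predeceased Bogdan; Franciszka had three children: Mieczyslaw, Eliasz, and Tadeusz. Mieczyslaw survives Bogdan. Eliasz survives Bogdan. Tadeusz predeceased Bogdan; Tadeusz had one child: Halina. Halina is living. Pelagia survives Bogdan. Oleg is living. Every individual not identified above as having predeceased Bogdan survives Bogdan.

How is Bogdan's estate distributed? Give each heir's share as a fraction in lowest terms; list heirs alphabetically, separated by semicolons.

There is no surviving spouse, so the entire estate passes to Bogdan's descendants per stirpes.
The estate is divided into 4 equal shares of 1/4 among Zofia, Pelagia, Jolanta, Oleg.
Zofia predeceased; the 1/4 allotted to Zofia's branch passes to Zofia's issue by representation.
The 1/4 is divided into 3 equal shares of 1/12 among Kazimierz, Nadia, Franciszka.
Kazimierz is living and takes 1/12.
Nadia is living and takes 1/12.
Franciszka predeceased; the 1/12 allotted to Franciszka's branch passes to Franciszka's issue by representation.
The 1/12 is divided into 3 equal shares of 1/36 among Mieczyslaw, Eliasz, Tadeusz.
Mieczyslaw is living and takes 1/36.
Eliasz is living and takes 1/36.
Tadeusz predeceased; the 1/36 allotted to Tadeusz's branch passes to Tadeusz's issue by representation.
Halina is the sole taker at this level and receives the full 1/36.
Pelagia is living and takes 1/4.
Jolanta is living and takes 1/4.
Oleg is living and takes 1/4.

Eliasz 1/36; Halina 1/36; Jolanta 1/4; Kazimierz 1/12; Mieczyslaw 1/36; Nadia 1/12; Oleg 1/4; Pelagia 1/4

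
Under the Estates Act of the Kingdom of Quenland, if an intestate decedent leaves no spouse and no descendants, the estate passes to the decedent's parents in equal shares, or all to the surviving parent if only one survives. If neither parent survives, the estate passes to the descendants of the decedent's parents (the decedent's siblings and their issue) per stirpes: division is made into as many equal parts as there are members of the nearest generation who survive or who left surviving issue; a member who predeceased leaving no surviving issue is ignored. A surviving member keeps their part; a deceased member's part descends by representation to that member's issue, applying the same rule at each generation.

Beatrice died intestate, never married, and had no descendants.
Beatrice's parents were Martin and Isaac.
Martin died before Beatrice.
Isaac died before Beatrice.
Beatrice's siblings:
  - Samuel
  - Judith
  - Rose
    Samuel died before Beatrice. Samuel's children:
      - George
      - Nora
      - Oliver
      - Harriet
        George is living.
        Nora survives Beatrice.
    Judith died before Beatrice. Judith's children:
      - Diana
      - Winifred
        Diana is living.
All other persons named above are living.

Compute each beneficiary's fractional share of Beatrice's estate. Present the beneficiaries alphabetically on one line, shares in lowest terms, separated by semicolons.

Diana 1/6; George 1/12; Harriet 1/12; Nora 1/12; Oliver 1/12; Rose 1/3; Winifred 1/6

Neither parent survives and there are no descendants, so the estate passes to Beatrice's siblings and their issue per stirpes.
The estate is divided into 3 equal shares of 1/3 among Samuel, Judith, Rose.
Samuel predeceased; the 1/3 allotted to Samuel's branch passes to Samuel's issue by representation.
The 1/3 is divided into 4 equal shares of 1/12 among George, Nora, Oliver, Harriet.
George is living and takes 1/12.
Nora is living and takes 1/12.
Oliver is living and takes 1/12.
Harriet is living and takes 1/12.
Judith predeceased; the 1/3 allotted to Judith's branch passes to Judith's issue by representation.
The 1/3 is divided into 2 equal shares of 1/6 among Diana, Winifred.
Diana is living and takes 1/6.
Winifred is living and takes 1/6.
Rose is living and takes 1/3.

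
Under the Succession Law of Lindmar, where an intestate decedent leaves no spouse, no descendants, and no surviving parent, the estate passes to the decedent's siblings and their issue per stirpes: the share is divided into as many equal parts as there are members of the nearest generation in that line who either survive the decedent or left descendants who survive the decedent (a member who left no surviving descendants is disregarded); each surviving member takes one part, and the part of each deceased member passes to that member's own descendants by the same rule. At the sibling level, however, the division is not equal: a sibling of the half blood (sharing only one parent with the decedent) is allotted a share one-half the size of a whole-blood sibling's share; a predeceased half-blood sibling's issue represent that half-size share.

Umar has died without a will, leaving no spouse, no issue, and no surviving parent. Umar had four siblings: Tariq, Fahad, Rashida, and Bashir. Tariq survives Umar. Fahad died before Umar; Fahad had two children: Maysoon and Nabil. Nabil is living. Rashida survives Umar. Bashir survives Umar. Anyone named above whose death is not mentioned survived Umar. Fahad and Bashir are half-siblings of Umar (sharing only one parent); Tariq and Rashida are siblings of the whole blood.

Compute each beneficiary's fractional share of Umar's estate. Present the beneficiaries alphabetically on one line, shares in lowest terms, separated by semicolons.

Bashir 1/6; Maysoon 1/12; Nabil 1/12; Rashida 1/3; Tariq 1/3

No spouse, descendants, or parent survives, so the estate passes to Umar's siblings per stirpes.
Half-blood siblings count for one-half the weight of whole-blood siblings at the initial division.
Dividing 1 in proportion to weights (total weight 3): Tariq (weight 1) → 1/3; Fahad (weight 1/2) → 1/6; Rashida (weight 1) → 1/3; Bashir (weight 1/2) → 1/6.
Tariq is living and takes 1/3.
Fahad predeceased; the 1/6 allotted to Fahad's branch passes to Fahad's issue by representation.
The 1/6 is divided into 2 equal shares of 1/12 among Maysoon, Nabil.
Maysoon is living and takes 1/12.
Nabil is living and takes 1/12.
Rashida is living and takes 1/3.
Bashir is living and takes 1/6.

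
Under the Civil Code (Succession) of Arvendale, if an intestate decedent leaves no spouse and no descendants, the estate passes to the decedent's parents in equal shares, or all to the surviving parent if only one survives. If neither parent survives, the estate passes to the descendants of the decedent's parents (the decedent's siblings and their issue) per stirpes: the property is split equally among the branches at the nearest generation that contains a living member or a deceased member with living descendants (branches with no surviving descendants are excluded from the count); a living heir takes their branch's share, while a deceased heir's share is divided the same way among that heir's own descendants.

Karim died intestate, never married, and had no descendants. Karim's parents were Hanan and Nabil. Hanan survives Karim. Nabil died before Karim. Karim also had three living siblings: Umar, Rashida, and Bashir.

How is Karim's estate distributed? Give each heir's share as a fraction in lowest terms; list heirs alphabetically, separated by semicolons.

Only one parent, Hanan, survives, so Hanan takes the entire estate. The siblings take nothing because a surviving parent has priority.

Hanan 1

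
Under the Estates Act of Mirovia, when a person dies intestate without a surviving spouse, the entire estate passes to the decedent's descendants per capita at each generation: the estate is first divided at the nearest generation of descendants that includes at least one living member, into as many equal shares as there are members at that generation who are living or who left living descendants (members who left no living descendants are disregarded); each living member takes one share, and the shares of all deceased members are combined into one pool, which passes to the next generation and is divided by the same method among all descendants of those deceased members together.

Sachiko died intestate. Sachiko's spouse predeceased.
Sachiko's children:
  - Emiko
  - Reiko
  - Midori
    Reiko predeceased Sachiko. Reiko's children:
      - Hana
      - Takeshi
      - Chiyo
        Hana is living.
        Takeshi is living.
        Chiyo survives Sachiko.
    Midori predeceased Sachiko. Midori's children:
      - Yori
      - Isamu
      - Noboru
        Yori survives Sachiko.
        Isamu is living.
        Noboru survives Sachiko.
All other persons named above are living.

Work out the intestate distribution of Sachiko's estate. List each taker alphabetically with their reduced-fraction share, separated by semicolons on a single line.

Chiyo 1/9; Emiko 1/3; Hana 1/9; Isamu 1/9; Noboru 1/9; Takeshi 1/9; Yori 1/9

There is no surviving spouse, so the entire estate passes to Sachiko's descendants per capita at each generation.
At generation 1 (Emiko, Reiko, Midori) there are 3 shares of (1)/3 = 1/3 each.
Living: Emiko — each takes 1/3.
Deceased: Reiko and Midori. Their combined 2/3 is pooled and carried to generation 2.
At generation 2 (Hana, Takeshi, Chiyo, Yori, Isamu, Noboru) there are 6 shares of (2/3)/6 = 1/9 each.
Living: Hana, Takeshi, Chiyo, Yori, Isamu, and Noboru — each takes 1/9.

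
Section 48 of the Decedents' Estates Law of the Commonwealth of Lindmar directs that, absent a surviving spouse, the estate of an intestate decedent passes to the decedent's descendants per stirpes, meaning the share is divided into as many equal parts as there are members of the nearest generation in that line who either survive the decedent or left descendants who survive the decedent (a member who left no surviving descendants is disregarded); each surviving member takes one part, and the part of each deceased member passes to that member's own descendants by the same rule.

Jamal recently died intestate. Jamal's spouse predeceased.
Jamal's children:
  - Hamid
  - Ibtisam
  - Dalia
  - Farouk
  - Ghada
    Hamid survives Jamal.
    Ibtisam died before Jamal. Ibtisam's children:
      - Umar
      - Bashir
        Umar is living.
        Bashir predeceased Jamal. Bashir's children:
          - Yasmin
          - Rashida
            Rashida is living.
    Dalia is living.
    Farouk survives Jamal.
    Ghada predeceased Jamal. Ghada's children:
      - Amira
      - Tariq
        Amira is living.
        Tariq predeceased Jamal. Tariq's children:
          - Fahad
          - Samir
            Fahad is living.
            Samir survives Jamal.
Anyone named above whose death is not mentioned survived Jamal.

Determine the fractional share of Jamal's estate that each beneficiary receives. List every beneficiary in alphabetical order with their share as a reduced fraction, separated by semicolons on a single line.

Amira 1/10; Dalia 1/5; Fahad 1/20; Farouk 1/5; Hamid 1/5; Rashida 1/20; Samir 1/20; Umar 1/10; Yasmin 1/20

There is no surviving spouse, so the entire estate passes to Jamal's descendants per stirpes.
The estate is divided into 5 equal shares of 1/5 among Hamid, Ibtisam, Dalia, Farouk, Ghada.
Hamid is living and takes 1/5.
Ibtisam predeceased; the 1/5 allotted to Ibtisam's branch passes to Ibtisam's issue by representation.
The 1/5 is divided into 2 equal shares of 1/10 among Umar, Bashir.
Umar is living and takes 1/10.
Bashir predeceased; the 1/10 allotted to Bashir's branch passes to Bashir's issue by representation.
The 1/10 is divided into 2 equal shares of 1/20 among Yasmin, Rashida.
Yasmin is living and takes 1/20.
Rashida is living and takes 1/20.
Dalia is living and takes 1/5.
Farouk is living and takes 1/5.
Ghada predeceased; the 1/5 allotted to Ghada's branch passes to Ghada's issue by representation.
The 1/5 is divided into 2 equal shares of 1/10 among Amira, Tariq.
Amira is living and takes 1/10.
Tariq predeceased; the 1/10 allotted to Tariq's branch passes to Tariq's issue by representation.
The 1/10 is divided into 2 equal shares of 1/20 among Fahad, Samir.
Fahad is living and takes 1/20.
Samir is living and takes 1/20.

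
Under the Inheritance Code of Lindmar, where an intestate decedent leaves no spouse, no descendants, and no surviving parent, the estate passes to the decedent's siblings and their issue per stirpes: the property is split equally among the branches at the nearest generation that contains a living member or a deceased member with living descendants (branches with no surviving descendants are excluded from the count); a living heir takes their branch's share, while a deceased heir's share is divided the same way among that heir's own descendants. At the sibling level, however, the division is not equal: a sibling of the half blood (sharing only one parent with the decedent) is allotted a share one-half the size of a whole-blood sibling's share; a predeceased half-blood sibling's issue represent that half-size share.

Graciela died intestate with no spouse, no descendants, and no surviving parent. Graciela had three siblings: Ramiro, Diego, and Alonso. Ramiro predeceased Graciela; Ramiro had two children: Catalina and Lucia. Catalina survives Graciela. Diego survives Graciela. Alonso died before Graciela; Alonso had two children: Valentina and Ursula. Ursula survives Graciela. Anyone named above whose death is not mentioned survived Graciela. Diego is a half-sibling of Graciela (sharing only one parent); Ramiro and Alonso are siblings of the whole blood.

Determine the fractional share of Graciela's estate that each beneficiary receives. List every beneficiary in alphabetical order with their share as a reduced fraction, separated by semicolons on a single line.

Catalina 1/5; Diego 1/5; Lucia 1/5; Ursula 1/5; Valentina 1/5

No spouse, descendants, or parent survives, so the estate passes to Graciela's siblings per stirpes.
Half-blood siblings count for one-half the weight of whole-blood siblings at the initial division.
Dividing 1 in proportion to weights (total weight 5/2): Ramiro (weight 1) → 2/5; Diego (weight 1/2) → 1/5; Alonso (weight 1) → 2/5.
Ramiro predeceased; the 2/5 allotted to Ramiro's branch passes to Ramiro's issue by representation.
The 2/5 is divided into 2 equal shares of 1/5 among Catalina, Lucia.
Catalina is living and takes 1/5.
Lucia is living and takes 1/5.
Diego is living and takes 1/5.
Alonso predeceased; the 2/5 allotted to Alonso's branch passes to Alonso's issue by representation.
The 2/5 is divided into 2 equal shares of 1/5 among Valentina, Ursula.
Valentina is living and takes 1/5.
Ursula is living and takes 1/5.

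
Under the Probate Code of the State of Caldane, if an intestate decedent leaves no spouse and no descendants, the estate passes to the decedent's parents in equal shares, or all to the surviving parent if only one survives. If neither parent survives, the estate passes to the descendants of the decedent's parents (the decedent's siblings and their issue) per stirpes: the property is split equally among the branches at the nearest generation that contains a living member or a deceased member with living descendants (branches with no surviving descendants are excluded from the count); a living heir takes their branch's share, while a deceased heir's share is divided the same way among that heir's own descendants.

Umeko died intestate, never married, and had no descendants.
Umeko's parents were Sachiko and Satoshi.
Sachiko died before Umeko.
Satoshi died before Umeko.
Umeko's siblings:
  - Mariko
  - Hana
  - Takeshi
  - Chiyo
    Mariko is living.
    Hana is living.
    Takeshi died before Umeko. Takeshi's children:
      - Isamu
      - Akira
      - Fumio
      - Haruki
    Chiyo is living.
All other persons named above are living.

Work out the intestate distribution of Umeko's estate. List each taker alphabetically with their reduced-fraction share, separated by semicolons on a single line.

Neither parent survives and there are no descendants, so the estate passes to Umeko's siblings and their issue per stirpes.
The estate is divided into 4 equal shares of 1/4 among Mariko, Hana, Takeshi, Chiyo.
Mariko is living and takes 1/4.
Hana is living and takes 1/4.
Takeshi predeceased; the 1/4 allotted to Takeshi's branch passes to Takeshi's issue by representation.
The 1/4 is divided into 4 equal shares of 1/16 among Isamu, Akira, Fumio, Haruki.
Isamu is living and takes 1/16.
Akira is living and takes 1/16.
Fumio is living and takes 1/16.
Haruki is living and takes 1/16.
Chiyo is living and takes 1/4.

Akira 1/16; Chiyo 1/4; Fumio 1/16; Hana 1/4; Haruki 1/16; Isamu 1/16; Mariko 1/4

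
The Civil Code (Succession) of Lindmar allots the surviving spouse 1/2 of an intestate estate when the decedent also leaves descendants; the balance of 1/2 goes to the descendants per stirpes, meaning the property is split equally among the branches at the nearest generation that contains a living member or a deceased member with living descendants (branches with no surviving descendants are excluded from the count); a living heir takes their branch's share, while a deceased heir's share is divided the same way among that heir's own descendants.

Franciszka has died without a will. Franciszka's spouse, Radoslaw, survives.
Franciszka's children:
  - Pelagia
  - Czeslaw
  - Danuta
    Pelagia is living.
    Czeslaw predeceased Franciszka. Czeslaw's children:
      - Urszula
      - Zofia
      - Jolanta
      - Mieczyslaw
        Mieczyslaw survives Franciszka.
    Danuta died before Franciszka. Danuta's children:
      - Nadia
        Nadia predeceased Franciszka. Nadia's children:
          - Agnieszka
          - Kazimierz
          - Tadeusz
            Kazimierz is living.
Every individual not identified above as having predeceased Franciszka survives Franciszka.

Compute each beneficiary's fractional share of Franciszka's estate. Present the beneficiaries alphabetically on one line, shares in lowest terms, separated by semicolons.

Agnieszka 1/18; Jolanta 1/24; Kazimierz 1/18; Mieczyslaw 1/24; Pelagia 1/6; Radoslaw 1/2; Tadeusz 1/18; Urszula 1/24; Zofia 1/24

Radoslaw, as surviving spouse, takes 1/2.
The remaining 1/2 passes to Franciszka's descendants per stirpes.
The 1/2 is divided into 3 equal shares of 1/6 among Pelagia, Czeslaw, Danuta.
Pelagia is living and takes 1/6.
Czeslaw predeceased; the 1/6 allotted to Czeslaw's branch passes to Czeslaw's issue by representation.
The 1/6 is divided into 4 equal shares of 1/24 among Urszula, Zofia, Jolanta, Mieczyslaw.
Urszula is living and takes 1/24.
Zofia is living and takes 1/24.
Jolanta is living and takes 1/24.
Mieczyslaw is living and takes 1/24.
Danuta predeceased; the 1/6 allotted to Danuta's branch passes to Danuta's issue by representation.
Nadia's line is the sole branch at this level, so the full 1/6 passes to Nadia's issue by representation.
The 1/6 is divided into 3 equal shares of 1/18 among Agnieszka, Kazimierz, Tadeusz.
Agnieszka is living and takes 1/18.
Kazimierz is living and takes 1/18.
Tadeusz is living and takes 1/18.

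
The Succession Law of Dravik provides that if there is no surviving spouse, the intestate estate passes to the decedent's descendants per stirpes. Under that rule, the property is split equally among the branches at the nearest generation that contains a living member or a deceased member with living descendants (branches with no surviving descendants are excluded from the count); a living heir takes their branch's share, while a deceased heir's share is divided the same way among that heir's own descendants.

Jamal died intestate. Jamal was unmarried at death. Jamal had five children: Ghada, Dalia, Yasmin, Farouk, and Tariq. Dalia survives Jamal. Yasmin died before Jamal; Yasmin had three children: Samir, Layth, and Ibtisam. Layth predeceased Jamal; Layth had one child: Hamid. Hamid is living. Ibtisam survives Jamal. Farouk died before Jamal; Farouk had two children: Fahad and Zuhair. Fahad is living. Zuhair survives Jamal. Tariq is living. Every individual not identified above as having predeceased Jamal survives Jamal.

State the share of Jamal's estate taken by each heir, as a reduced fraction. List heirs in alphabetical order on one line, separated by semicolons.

Dalia 1/5; Fahad 1/10; Ghada 1/5; Hamid 1/15; Ibtisam 1/15; Samir 1/15; Tariq 1/5; Zuhair 1/10

There is no surviving spouse, so the entire estate passes to Jamal's descendants per stirpes.
The estate is divided into 5 equal shares of 1/5 among Ghada, Dalia, Yasmin, Farouk, Tariq.
Ghada is living and takes 1/5.
Dalia is living and takes 1/5.
Yasmin predeceased; the 1/5 allotted to Yasmin's branch passes to Yasmin's issue by representation.
The 1/5 is divided into 3 equal shares of 1/15 among Samir, Layth, Ibtisam.
Samir is living and takes 1/15.
Layth predeceased; the 1/15 allotted to Layth's branch passes to Layth's issue by representation.
Hamid is the sole taker at this level and receives the full 1/15.
Ibtisam is living and takes 1/15.
Farouk predeceased; the 1/5 allotted to Farouk's branch passes to Farouk's issue by representation.
The 1/5 is divided into 2 equal shares of 1/10 among Fahad, Zuhair.
Fahad is living and takes 1/10.
Zuhair is living and takes 1/10.
Tariq is living and takes 1/5.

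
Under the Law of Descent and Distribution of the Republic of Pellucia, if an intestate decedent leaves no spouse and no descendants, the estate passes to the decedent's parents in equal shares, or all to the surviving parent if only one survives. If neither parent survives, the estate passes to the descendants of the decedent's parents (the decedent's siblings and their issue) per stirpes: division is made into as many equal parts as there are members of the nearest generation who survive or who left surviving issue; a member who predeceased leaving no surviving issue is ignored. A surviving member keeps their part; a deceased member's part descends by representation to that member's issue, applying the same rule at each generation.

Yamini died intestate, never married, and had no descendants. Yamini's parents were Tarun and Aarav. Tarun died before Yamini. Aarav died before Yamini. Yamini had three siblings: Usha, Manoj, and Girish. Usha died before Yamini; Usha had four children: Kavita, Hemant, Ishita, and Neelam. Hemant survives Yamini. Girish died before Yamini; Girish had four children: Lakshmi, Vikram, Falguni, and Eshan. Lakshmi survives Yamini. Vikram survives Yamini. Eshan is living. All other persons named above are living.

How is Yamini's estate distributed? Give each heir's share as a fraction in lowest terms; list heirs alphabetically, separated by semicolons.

Eshan 1/12; Falguni 1/12; Hemant 1/12; Ishita 1/12; Kavita 1/12; Lakshmi 1/12; Manoj 1/3; Neelam 1/12; Vikram 1/12

Neither parent survives and there are no descendants, so the estate passes to Yamini's siblings and their issue per stirpes.
The estate is divided into 3 equal shares of 1/3 among Usha, Manoj, Girish.
Usha predeceased; the 1/3 allotted to Usha's branch passes to Usha's issue by representation.
The 1/3 is divided into 4 equal shares of 1/12 among Kavita, Hemant, Ishita, Neelam.
Kavita is living and takes 1/12.
Hemant is living and takes 1/12.
Ishita is living and takes 1/12.
Neelam is living and takes 1/12.
Manoj is living and takes 1/3.
Girish predeceased; the 1/3 allotted to Girish's branch passes to Girish's issue by representation.
The 1/3 is divided into 4 equal shares of 1/12 among Lakshmi, Vikram, Falguni, Eshan.
Lakshmi is living and takes 1/12.
Vikram is living and takes 1/12.
Falguni is living and takes 1/12.
Eshan is living and takes 1/12.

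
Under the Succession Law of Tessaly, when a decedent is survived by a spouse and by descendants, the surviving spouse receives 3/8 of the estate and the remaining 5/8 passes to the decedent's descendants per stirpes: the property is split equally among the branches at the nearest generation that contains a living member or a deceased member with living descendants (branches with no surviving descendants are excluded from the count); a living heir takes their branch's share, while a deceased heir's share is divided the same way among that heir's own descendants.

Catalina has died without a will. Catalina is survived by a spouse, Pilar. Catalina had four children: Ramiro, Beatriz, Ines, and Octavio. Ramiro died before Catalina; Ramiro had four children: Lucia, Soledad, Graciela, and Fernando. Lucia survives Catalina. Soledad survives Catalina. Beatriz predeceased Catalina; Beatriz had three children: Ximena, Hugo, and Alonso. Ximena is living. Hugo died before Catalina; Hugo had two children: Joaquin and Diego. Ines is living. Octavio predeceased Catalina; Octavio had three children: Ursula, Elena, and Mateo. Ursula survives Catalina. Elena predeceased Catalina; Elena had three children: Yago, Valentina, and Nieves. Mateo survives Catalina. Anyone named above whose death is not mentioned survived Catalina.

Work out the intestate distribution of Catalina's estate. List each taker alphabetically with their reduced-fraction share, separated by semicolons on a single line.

Alonso 5/96; Diego 5/192; Fernando 5/128; Graciela 5/128; Ines 5/32; Joaquin 5/192; Lucia 5/128; Mateo 5/96; Nieves 5/288; Pilar 3/8; Soledad 5/128; Ursula 5/96; Valentina 5/288; Ximena 5/96; Yago 5/288

Pilar, as surviving spouse, takes 3/8.
The remaining 5/8 passes to Catalina's descendants per stirpes.
The 5/8 is divided into 4 equal shares of 5/32 among Ramiro, Beatriz, Ines, Octavio.
Ramiro predeceased; the 5/32 allotted to Ramiro's branch passes to Ramiro's issue by representation.
The 5/32 is divided into 4 equal shares of 5/128 among Lucia, Soledad, Graciela, Fernando.
Lucia is living and takes 5/128.
Soledad is living and takes 5/128.
Graciela is living and takes 5/128.
Fernando is living and takes 5/128.
Beatriz predeceased; the 5/32 allotted to Beatriz's branch passes to Beatriz's issue by representation.
The 5/32 is divided into 3 equal shares of 5/96 among Ximena, Hugo, Alonso.
Ximena is living and takes 5/96.
Hugo predeceased; the 5/96 allotted to Hugo's branch passes to Hugo's issue by representation.
The 5/96 is divided into 2 equal shares of 5/192 among Joaquin, Diego.
Joaquin is living and takes 5/192.
Diego is living and takes 5/192.
Alonso is living and takes 5/96.
Ines is living and takes 5/32.
Octavio predeceased; the 5/32 allotted to Octavio's branch passes to Octavio's issue by representation.
The 5/32 is divided into 3 equal shares of 5/96 among Ursula, Elena, Mateo.
Ursula is living and takes 5/96.
Elena predeceased; the 5/96 allotted to Elena's branch passes to Elena's issue by representation.
The 5/96 is divided into 3 equal shares of 5/288 among Yago, Valentina, Nieves.
Yago is living and takes 5/288.
Valentina is living and takes 5/288.
Nieves is living and takes 5/288.
Mateo is living and takes 5/96.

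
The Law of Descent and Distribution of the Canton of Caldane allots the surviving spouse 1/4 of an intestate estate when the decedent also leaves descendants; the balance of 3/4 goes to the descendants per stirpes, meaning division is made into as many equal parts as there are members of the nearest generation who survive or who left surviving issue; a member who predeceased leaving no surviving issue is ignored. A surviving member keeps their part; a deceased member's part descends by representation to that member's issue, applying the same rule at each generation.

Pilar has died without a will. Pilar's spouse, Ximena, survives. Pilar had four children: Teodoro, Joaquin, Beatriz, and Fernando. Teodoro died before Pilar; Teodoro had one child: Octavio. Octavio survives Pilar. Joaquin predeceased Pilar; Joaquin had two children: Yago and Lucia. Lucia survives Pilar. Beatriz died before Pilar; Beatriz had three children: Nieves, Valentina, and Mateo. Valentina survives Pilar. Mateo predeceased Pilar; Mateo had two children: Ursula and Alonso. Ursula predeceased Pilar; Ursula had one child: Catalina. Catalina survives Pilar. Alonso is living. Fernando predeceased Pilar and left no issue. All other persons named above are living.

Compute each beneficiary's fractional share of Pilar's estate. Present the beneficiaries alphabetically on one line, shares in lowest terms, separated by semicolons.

Ximena, as surviving spouse, takes 1/4.
The remaining 3/4 passes to Pilar's descendants per stirpes.
Fernando left no surviving issue, so that branch lapses and is disregarded.
The 3/4 is divided into 3 equal shares of 1/4 among Teodoro, Joaquin, Beatriz.
Teodoro predeceased; the 1/4 allotted to Teodoro's branch passes to Teodoro's issue by representation.
Octavio is the sole taker at this level and receives the full 1/4.
Joaquin predeceased; the 1/4 allotted to Joaquin's branch passes to Joaquin's issue by representation.
The 1/4 is divided into 2 equal shares of 1/8 among Yago, Lucia.
Yago is living and takes 1/8.
Lucia is living and takes 1/8.
Beatriz predeceased; the 1/4 allotted to Beatriz's branch passes to Beatriz's issue by representation.
The 1/4 is divided into 3 equal shares of 1/12 among Nieves, Valentina, Mateo.
Nieves is living and takes 1/12.
Valentina is living and takes 1/12.
Mateo predeceased; the 1/12 allotted to Mateo's branch passes to Mateo's issue by representation.
The 1/12 is divided into 2 equal shares of 1/24 among Ursula, Alonso.
Ursula predeceased; the 1/24 allotted to Ursula's branch passes to Ursula's issue by representation.
Catalina is the sole taker at this level and receives the full 1/24.
Alonso is living and takes 1/24.

Alonso 1/24; Catalina 1/24; Lucia 1/8; Nieves 1/12; Octavio 1/4; Valentina 1/12; Ximena 1/4; Yago 1/8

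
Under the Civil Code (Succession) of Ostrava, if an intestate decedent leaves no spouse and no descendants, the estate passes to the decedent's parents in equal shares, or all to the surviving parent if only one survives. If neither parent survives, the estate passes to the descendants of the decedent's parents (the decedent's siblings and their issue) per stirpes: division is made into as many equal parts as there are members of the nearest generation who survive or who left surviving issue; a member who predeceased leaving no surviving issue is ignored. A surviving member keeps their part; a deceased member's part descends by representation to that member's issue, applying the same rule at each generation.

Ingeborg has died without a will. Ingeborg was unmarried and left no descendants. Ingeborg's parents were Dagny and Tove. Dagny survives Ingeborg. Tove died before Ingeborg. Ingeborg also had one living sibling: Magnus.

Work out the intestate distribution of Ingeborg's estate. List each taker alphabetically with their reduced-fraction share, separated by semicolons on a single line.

Dagny 1

Only one parent, Dagny, survives, so Dagny takes the entire estate. The siblings take nothing because a surviving parent has priority.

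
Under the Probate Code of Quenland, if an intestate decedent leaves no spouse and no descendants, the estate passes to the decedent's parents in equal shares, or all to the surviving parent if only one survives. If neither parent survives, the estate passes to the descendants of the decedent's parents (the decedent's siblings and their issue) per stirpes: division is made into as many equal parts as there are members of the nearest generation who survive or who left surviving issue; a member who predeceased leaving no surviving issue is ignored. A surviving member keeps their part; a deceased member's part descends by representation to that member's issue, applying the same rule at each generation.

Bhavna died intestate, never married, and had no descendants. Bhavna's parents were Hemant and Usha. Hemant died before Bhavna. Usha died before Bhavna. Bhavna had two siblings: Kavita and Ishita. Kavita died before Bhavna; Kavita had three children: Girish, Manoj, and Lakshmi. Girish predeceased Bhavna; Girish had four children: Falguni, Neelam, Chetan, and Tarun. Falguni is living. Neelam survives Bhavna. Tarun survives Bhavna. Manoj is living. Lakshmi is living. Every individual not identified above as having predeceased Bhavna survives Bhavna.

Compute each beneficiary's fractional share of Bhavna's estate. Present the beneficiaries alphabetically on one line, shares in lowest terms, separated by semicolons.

Neither parent survives and there are no descendants, so the estate passes to Bhavna's siblings and their issue per stirpes.
The estate is divided into 2 equal shares of 1/2 among Kavita, Ishita.
Kavita predeceased; the 1/2 allotted to Kavita's branch passes to Kavita's issue by representation.
The 1/2 is divided into 3 equal shares of 1/6 among Girish, Manoj, Lakshmi.
Girish predeceased; the 1/6 allotted to Girish's branch passes to Girish's issue by representation.
The 1/6 is divided into 4 equal shares of 1/24 among Falguni, Neelam, Chetan, Tarun.
Falguni is living and takes 1/24.
Neelam is living and takes 1/24.
Chetan is living and takes 1/24.
Tarun is living and takes 1/24.
Manoj is living and takes 1/6.
Lakshmi is living and takes 1/6.
Ishita is living and takes 1/2.

Chetan 1/24; Falguni 1/24; Ishita 1/2; Lakshmi 1/6; Manoj 1/6; Neelam 1/24; Tarun 1/24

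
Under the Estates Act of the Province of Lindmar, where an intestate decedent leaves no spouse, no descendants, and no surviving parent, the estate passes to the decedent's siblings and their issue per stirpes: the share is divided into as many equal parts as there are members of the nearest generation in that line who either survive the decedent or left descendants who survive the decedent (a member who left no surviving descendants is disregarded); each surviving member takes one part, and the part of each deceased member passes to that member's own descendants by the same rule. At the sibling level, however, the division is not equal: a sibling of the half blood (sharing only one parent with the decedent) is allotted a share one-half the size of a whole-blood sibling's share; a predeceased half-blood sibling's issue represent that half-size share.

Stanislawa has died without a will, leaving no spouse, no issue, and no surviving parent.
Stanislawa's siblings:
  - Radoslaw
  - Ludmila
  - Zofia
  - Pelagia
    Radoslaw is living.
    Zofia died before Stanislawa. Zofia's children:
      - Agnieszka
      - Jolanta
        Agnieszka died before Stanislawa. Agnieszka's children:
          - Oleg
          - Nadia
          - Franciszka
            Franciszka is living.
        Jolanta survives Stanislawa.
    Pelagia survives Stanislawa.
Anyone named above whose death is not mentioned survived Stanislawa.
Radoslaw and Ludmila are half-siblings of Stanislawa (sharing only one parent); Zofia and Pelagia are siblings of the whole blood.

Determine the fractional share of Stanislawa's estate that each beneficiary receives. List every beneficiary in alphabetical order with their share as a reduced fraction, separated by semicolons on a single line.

Franciszka 1/18; Jolanta 1/6; Ludmila 1/6; Nadia 1/18; Oleg 1/18; Pelagia 1/3; Radoslaw 1/6

No spouse, descendants, or parent survives, so the estate passes to Stanislawa's siblings per stirpes.
Half-blood siblings count for one-half the weight of whole-blood siblings at the initial division.
Dividing 1 in proportion to weights (total weight 3): Radoslaw (weight 1/2) → 1/6; Ludmila (weight 1/2) → 1/6; Zofia (weight 1) → 1/3; Pelagia (weight 1) → 1/3.
Radoslaw is living and takes 1/6.
Ludmila is living and takes 1/6.
Zofia predeceased; the 1/3 allotted to Zofia's branch passes to Zofia's issue by representation.
The 1/3 is divided into 2 equal shares of 1/6 among Agnieszka, Jolanta.
Agnieszka predeceased; the 1/6 allotted to Agnieszka's branch passes to Agnieszka's issue by representation.
The 1/6 is divided into 3 equal shares of 1/18 among Oleg, Nadia, Franciszka.
Oleg is living and takes 1/18.
Nadia is living and takes 1/18.
Franciszka is living and takes 1/18.
Jolanta is living and takes 1/6.
Pelagia is living and takes 1/3.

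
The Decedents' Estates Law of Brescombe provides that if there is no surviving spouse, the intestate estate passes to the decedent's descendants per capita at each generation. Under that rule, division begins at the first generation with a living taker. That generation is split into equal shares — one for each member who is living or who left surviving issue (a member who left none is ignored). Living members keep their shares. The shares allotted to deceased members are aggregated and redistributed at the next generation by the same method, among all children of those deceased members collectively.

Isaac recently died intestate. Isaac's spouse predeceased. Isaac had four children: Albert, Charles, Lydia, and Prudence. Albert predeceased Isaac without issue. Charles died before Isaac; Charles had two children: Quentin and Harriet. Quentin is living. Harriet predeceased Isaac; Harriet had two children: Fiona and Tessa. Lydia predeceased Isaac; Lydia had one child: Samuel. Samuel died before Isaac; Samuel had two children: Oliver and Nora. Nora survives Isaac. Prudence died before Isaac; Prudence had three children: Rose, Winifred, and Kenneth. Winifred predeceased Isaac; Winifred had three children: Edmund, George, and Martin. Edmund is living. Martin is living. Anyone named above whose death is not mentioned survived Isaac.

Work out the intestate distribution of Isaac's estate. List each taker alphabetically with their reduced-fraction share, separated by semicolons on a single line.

Edmund 1/14; Fiona 1/14; George 1/14; Kenneth 1/6; Martin 1/14; Nora 1/14; Oliver 1/14; Quentin 1/6; Rose 1/6; Tessa 1/14

There is no surviving spouse, so the entire estate passes to Isaac's descendants per capita at each generation.
No one at generation 1 (Charles, Lydia, Prudence) is living; moving to the next generation.
At generation 2 (Quentin, Harriet, Samuel, Rose, Winifred, Kenneth) there are 6 shares of (1)/6 = 1/6 each.
Living: Quentin, Rose, and Kenneth — each takes 1/6.
Deceased: Harriet, Samuel, and Winifred. Their combined 1/2 is pooled and carried to generation 3.
At generation 3 (Fiona, Tessa, Oliver, Nora, Edmund, George, Martin) there are 7 shares of (1/2)/7 = 1/14 each.
Living: Fiona, Tessa, Oliver, Nora, Edmund, George, and Martin — each takes 1/14.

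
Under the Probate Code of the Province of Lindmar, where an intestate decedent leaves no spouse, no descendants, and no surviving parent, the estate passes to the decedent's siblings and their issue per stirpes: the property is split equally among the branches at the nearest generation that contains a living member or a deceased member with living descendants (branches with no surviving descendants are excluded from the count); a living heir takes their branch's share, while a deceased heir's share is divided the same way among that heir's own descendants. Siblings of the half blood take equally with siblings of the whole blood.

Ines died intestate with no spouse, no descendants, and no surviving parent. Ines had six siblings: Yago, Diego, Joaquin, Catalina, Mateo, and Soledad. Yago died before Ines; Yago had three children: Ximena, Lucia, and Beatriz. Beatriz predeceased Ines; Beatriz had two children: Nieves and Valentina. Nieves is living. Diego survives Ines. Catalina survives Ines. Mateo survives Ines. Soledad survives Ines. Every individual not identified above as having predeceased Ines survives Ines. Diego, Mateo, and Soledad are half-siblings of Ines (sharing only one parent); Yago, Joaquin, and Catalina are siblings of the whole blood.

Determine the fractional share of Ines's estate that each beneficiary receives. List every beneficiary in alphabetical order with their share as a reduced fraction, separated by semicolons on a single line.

Catalina 1/6; Diego 1/6; Joaquin 1/6; Lucia 1/18; Mateo 1/6; Nieves 1/36; Soledad 1/6; Valentina 1/36; Ximena 1/18

No spouse, descendants, or parent survives, so the estate passes to Ines's siblings per stirpes.
Half-blood and whole-blood siblings take equally under the stated rule.
The estate is divided into 6 equal shares of 1/6 among Yago, Diego, Joaquin, Catalina, Mateo, Soledad.
Yago predeceased; the 1/6 allotted to Yago's branch passes to Yago's issue by representation.
The 1/6 is divided into 3 equal shares of 1/18 among Ximena, Lucia, Beatriz.
Ximena is living and takes 1/18.
Lucia is living and takes 1/18.
Beatriz predeceased; the 1/18 allotted to Beatriz's branch passes to Beatriz's issue by representation.
The 1/18 is divided into 2 equal shares of 1/36 among Nieves, Valentina.
Nieves is living and takes 1/36.
Valentina is living and takes 1/36.
Diego is living and takes 1/6.
Joaquin is living and takes 1/6.
Catalina is living and takes 1/6.
Mateo is living and takes 1/6.
Soledad is living and takes 1/6.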